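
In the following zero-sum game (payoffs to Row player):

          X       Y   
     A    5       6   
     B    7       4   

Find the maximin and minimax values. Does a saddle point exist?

Maximin = 5, Minimax = 6, Saddle: False

Work:
Row minimums: [5, 4] → maximin = 5
Column maximums: [7, 6] → minimax = 6
No saddle point (maximin ≠ minimax). Mixed strategy needed.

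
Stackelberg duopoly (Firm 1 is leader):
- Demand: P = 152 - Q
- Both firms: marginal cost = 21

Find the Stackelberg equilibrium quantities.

q₁* (leader) = 65.5, q₂* (follower) = 32.75

Work:
Follower's reaction: q₂ = (a - c - q₁)/2
Leader substitutes: π₁ = q₁·(a - q₁ - (a-c-q₁)/2 - c)
FOC: q₁* = (152 - 21)/2 = 65.50
Then: q₂* = (152 - 21 - 65.5)/2 = 32.75
Leader has first-mover advantage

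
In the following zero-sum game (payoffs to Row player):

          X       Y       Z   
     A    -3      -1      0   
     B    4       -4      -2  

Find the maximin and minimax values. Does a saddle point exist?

Maximin = -3, Minimax = -1, Saddle: False

Work:
Row minimums: [-3, -4] → maximin = -3
Column maximums: [4, -1, 0] → minimax = -1
No saddle point (maximin ≠ minimax). Mixed strategy needed.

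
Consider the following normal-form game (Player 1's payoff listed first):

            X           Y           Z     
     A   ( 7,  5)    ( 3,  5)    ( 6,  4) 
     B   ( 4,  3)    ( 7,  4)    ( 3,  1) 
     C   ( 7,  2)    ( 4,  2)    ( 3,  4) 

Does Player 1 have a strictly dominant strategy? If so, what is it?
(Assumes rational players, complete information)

No strictly dominant strategy exists for Player 1

Work:
A strategy strictly dominates another if it gives a strictly higher payoff against every opponent action. Compare each pair of P1's strategies column-by-column:
  A vs B: [7 vs 4, 3 vs 7, 6 vs 3] → A does not strictly dominate B (column Y: 3 ≤ 7)
  A vs C: [7 vs 7, 3 vs 4, 6 vs 3] → A does not strictly dominate C (column X: 7 ≤ 7)
  B vs A: [4 vs 7, 7 vs 3, 3 vs 6] → B does not strictly dominate A (column X: 4 ≤ 7)
  B vs C: [4 vs 7, 7 vs 4, 3 vs 3] → B does not strictly dominate C (column X: 4 ≤ 7)
  C vs A: [7 vs 7, 4 vs 3, 3 vs 6] → C does not strictly dominate A (column X: 7 ≤ 7)
  C vs B: [7 vs 4, 4 vs 7, 3 vs 3] → C does not strictly dominate B (column Y: 4 ≤ 7)
No single strategy strictly dominates all others → no strictly dominant strategy.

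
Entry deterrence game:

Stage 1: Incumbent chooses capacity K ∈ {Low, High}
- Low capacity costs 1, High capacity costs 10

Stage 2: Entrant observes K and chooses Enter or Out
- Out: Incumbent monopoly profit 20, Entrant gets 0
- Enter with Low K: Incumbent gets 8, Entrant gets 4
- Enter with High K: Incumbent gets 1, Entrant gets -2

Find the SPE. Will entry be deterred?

SPE: (High, Enter|Low, Out|High); Entry deterred. Incumbent net profit = 10

Work:
After Low K: Entrant enters (4 > 0)
After High K: Entrant stays out (-2 < 0)
Incumbent: Low → 8−1=7, High → 20−10=10
Incumbent chooses High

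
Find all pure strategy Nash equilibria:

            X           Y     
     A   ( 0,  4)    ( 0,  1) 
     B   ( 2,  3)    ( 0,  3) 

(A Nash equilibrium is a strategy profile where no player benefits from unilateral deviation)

Nash equilibrium: (B, X), (B, Y)

Work:
Best responses:
  P1 vs X: payoffs [0, 2] → best response B (payoff 2)
  P1 vs Y: payoffs [0, 0] → best response A/B (payoff 0)
  P2 vs A: payoffs [4, 1] → best response X (payoff 4)
  P2 vs B: payoffs [3, 3] → best response X/Y (payoff 3)
Mutual best responses: (B,X), (B,Y) → Nash equilibria.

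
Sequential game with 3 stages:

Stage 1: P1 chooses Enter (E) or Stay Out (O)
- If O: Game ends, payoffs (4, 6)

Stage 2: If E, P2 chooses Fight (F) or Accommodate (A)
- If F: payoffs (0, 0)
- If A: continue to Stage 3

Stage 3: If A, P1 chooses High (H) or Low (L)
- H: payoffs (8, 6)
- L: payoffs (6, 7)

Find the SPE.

SPE: (E, A, H); Outcome (8, 6)

Work:
Stage 3: P1 chooses H (8 vs 6)
Stage 2: P2: F->0, A->6 (anticipating H). Choose A
Stage 1: P1: O->4, E->8 (anticipating A, H). Choose E
SPE path: E -> A -> H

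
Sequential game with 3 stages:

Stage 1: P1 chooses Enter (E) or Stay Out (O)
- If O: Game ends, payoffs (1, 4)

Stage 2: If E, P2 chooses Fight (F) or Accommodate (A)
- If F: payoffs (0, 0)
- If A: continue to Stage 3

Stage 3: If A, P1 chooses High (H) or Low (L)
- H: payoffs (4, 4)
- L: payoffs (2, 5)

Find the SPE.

SPE: (E, A, H); Outcome (4, 4)

Work:
Stage 3: P1 chooses H (4 vs 2)
Stage 2: P2: F->0, A->4 (anticipating H). Choose A
Stage 1: P1: O->1, E->4 (anticipating A, H). Choose E
SPE path: E -> A -> H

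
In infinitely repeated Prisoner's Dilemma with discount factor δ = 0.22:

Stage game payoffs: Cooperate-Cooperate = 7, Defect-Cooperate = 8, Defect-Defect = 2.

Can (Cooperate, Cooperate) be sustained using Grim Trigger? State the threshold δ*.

δ* = 0.1667; since δ = 0.22 ≥ 0.1667, cooperation can be sustained

Work:
For Grim Trigger:
Cooperate forever: 7/(1-δ)
Defect then punished: 8 + 2·δ/(1-δ)
Need: 7/(1-δ) ≥ 8 + 2·δ/(1-δ)
Solving: δ ≥ (T-R)/(T-P) = (8-7)/(8-2) = 0.1667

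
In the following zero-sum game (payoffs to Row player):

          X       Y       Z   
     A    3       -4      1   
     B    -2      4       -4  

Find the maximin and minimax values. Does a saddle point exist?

Maximin = -4, Minimax = 1, Saddle: False

Work:
Row minimums: [-4, -4] → maximin = -4
Column maximums: [3, 4, 1] → minimax = 1
No saddle point (maximin ≠ minimax). Mixed strategy needed.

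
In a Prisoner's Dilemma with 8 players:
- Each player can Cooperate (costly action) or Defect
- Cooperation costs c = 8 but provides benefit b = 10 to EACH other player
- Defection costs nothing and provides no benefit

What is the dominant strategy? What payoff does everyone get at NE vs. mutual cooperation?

Dominant: Defect; NE payoff = 0; Coop payoff = 62

Work:
Defect dominates (saves cost c = 8, benefit to others is external)
NE: All defect → everyone gets 0
If all cooperate: each receives (7)×10 - 8 = 62
Social dilemma: 62 > 0 but NE gives 0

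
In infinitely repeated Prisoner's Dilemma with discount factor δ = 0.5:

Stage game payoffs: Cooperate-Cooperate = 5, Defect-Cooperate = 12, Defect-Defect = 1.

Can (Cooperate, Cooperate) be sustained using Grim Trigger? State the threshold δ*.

δ* = 0.6364; since δ = 0.5 < 0.6364, cooperation cannot be sustained

Work:
For Grim Trigger:
Cooperate forever: 5/(1-δ)
Defect then punished: 12 + 1·δ/(1-δ)
Need: 5/(1-δ) ≥ 12 + 1·δ/(1-δ)
Solving: δ ≥ (T-R)/(T-P) = (12-5)/(12-1) = 0.6364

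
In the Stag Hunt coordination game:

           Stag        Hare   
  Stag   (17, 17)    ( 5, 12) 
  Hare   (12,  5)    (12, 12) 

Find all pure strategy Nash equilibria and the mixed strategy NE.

Pure NE: (Stag, Stag) and (Hare, Hare); Mixed NE: p = 0.5833, q = 0.5833

Work:
Check pure NE:
(Stag, Stag): (17, 17) - no unilateral deviation beneficial
(Hare, Hare): (12, 12) - no unilateral deviation beneficial
Mixed NE: P1 plays Stag with p = 0.5833, P2 plays Stag with q = 0.5833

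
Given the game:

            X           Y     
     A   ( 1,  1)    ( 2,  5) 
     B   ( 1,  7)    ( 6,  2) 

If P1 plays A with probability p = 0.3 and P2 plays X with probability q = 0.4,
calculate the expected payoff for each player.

E[P1] = 3.28, E[P2] = 3.82

Work:
E[P1] = p·q·π₁(A,X) + p·(1-q)·π₁(A,Y) + (1-p)·q·π₁(B,X) + (1-p)·(1-q)·π₁(B,Y)
= 0.3·0.4·1 + 0.3·0.6·2 + 0.7·0.4·1 + 0.7·0.6·6
= 3.28

E[P2] = 3.82 (similar calculation)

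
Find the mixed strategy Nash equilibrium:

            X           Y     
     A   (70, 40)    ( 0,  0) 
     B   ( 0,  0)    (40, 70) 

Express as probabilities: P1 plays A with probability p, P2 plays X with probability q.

p = 0.6364, q = 0.3636

Work:
Find probabilities that make opponent indifferent:
P2 chooses q to make P1 indifferent between A and B
P1 chooses p to make P2 indifferent between X and Y
Mixed NE: P1 plays (A: 0.6364, B: 0.3636), P2 plays (X: 0.3636, Y: 0.6364)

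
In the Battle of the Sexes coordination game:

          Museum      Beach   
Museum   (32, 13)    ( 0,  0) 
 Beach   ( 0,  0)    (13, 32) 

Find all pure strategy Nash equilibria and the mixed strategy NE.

Pure NE: (Museum, Museum) and (Beach, Beach); Mixed NE: p = 0.7111, q = 0.2889

Work:
Check pure NE:
(Museum, Museum): (32, 13) - no unilateral deviation beneficial
(Beach, Beach): (13, 32) - no unilateral deviation beneficial
Mixed NE: P1 plays Museum with p = 0.7111, P2 plays Museum with q = 0.2889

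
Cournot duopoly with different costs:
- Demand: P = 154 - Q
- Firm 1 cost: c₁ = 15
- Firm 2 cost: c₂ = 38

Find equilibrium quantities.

q₁* = 54.0, q₂* = 31.0

Work:
Reaction: q₁ = (154 - 15 - q₂)/2
Reaction: q₂ = (154 - 38 - q₁)/2
Solve simultaneously:
q₁* = (154 - 2×15 + 38)/3 = 54.0
q₂* = (154 - 2×38 + 15)/3 = 31.0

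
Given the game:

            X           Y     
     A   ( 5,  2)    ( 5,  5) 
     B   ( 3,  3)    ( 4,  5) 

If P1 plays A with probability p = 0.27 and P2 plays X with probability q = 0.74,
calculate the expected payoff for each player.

E[P1] = 3.7298, E[P2] = 3.3202

Work:
E[P1] = p·q·π₁(A,X) + p·(1-q)·π₁(A,Y) + (1-p)·q·π₁(B,X) + (1-p)·(1-q)·π₁(B,Y)
= 0.27·0.74·5 + 0.27·0.26·5 + 0.73·0.74·3 + 0.73·0.26·4
= 3.7298

E[P2] = 3.3202 (similar calculation)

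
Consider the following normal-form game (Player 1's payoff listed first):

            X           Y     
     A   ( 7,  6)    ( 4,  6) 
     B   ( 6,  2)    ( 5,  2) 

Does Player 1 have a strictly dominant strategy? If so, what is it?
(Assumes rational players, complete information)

No strictly dominant strategy exists for Player 1

Work:
A strategy strictly dominates another if it gives a strictly higher payoff against every opponent action. Compare each pair of P1's strategies column-by-column:
  A vs B: [7 vs 6, 4 vs 5] → A does not strictly dominate B (column Y: 4 ≤ 5)
  B vs A: [6 vs 7, 5 vs 4] → B does not strictly dominate A (column X: 6 ≤ 7)
No single strategy strictly dominates all others → no strictly dominant strategy.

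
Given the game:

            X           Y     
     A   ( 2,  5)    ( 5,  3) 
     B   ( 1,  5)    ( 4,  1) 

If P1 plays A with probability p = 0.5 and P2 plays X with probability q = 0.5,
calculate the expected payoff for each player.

E[P1] = 3.0, E[P2] = 3.5

Work:
E[P1] = p·q·π₁(A,X) + p·(1-q)·π₁(A,Y) + (1-p)·q·π₁(B,X) + (1-p)·(1-q)·π₁(B,Y)
= 0.5·0.5·2 + 0.5·0.5·5 + 0.5·0.5·1 + 0.5·0.5·4
= 3.0

E[P2] = 3.5 (similar calculation)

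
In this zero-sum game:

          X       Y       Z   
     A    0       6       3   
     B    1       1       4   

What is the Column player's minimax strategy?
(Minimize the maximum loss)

Column should play X, value = 1

Work:
Column player minimizes Row's maximum payoff:
Column X: max payoff to Row = 1
Column Y: max payoff to Row = 6
Column Z: max payoff to Row = 4
Minimum is 1, achieved by column X.
Minimax strategy: X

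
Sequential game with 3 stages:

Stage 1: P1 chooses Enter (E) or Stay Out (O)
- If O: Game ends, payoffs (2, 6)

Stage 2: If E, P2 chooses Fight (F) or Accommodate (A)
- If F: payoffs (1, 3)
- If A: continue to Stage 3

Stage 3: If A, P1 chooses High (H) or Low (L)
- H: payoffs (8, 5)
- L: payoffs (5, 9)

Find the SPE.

SPE: (E, A, H); Outcome (8, 5)

Work:
Stage 3: P1 chooses H (8 vs 5)
Stage 2: P2: F->3, A->5 (anticipating H). Choose A
Stage 1: P1: O->2, E->8 (anticipating A, H). Choose E
SPE path: E -> A -> H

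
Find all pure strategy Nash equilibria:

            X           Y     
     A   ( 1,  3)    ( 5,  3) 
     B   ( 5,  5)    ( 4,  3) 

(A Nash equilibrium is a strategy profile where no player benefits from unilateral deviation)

Nash equilibrium: (A, Y), (B, X)

Work:
Best responses:
  P1 vs X: payoffs [1, 5] → best response B (payoff 5)
  P1 vs Y: payoffs [5, 4] → best response A (payoff 5)
  P2 vs A: payoffs [3, 3] → best response X/Y (payoff 3)
  P2 vs B: payoffs [5, 3] → best response X (payoff 5)
Mutual best responses: (A,Y), (B,X) → Nash equilibria.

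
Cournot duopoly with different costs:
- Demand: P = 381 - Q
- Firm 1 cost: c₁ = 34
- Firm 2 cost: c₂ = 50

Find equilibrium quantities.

q₁* = 121.0, q₂* = 105.0

Work:
Reaction: q₁ = (381 - 34 - q₂)/2
Reaction: q₂ = (381 - 50 - q₁)/2
Solve simultaneously:
q₁* = (381 - 2×34 + 50)/3 = 121.0
q₂* = (381 - 2×50 + 34)/3 = 105.0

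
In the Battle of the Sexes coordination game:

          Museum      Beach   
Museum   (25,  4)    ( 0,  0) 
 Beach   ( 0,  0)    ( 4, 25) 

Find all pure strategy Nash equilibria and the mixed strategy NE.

Pure NE: (Museum, Museum) and (Beach, Beach); Mixed NE: p = 0.8621, q = 0.1379

Work:
Check pure NE:
(Museum, Museum): (25, 4) - no unilateral deviation beneficial
(Beach, Beach): (4, 25) - no unilateral deviation beneficial
Mixed NE: P1 plays Museum with p = 0.8621, P2 plays Museum with q = 0.1379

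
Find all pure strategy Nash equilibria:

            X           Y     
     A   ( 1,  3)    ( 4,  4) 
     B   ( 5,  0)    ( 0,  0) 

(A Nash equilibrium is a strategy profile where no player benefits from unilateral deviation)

Nash equilibrium: (A, Y), (B, X)

Work:
Best responses:
  P1 vs X: payoffs [1, 5] → best response B (payoff 5)
  P1 vs Y: payoffs [4, 0] → best response A (payoff 4)
  P2 vs A: payoffs [3, 4] → best response Y (payoff 4)
  P2 vs B: payoffs [0, 0] → best response X/Y (payoff 0)
Mutual best responses: (A,Y), (B,X) → Nash equilibria.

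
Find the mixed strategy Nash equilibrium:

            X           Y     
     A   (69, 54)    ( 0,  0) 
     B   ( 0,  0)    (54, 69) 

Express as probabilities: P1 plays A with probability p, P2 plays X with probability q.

p = 0.561, q = 0.439

Work:
Find probabilities that make opponent indifferent:
P2 chooses q to make P1 indifferent between A and B
P1 chooses p to make P2 indifferent between X and Y
Mixed NE: P1 plays (A: 0.561, B: 0.439), P2 plays (X: 0.439, Y: 0.561)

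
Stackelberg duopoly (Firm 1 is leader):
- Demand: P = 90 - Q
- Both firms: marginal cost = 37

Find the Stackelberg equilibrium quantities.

q₁* (leader) = 26.5, q₂* (follower) = 13.25

Work:
Follower's reaction: q₂ = (a - c - q₁)/2
Leader substitutes: π₁ = q₁·(a - q₁ - (a-c-q₁)/2 - c)
FOC: q₁* = (90 - 37)/2 = 26.50
Then: q₂* = (90 - 37 - 26.5)/2 = 13.25
Leader has first-mover advantage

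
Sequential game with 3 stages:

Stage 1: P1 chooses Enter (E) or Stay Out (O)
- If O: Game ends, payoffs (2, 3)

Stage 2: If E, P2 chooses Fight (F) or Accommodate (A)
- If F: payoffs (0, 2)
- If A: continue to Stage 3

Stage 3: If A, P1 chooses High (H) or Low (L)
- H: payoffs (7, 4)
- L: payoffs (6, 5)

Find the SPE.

SPE: (E, A, H); Outcome (7, 4)

Work:
Stage 3: P1 chooses H (7 vs 6)
Stage 2: P2: F->2, A->4 (anticipating H). Choose A
Stage 1: P1: O->2, E->7 (anticipating A, H). Choose E
SPE path: E -> A -> H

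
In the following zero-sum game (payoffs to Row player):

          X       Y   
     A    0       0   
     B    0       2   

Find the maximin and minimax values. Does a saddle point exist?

Maximin = 0, Minimax = 0, Saddle: True

Work:
Row minimums: [0, 0] → maximin = 0
Column maximums: [0, 2] → minimax = 0
Saddle point exists! Game value = 0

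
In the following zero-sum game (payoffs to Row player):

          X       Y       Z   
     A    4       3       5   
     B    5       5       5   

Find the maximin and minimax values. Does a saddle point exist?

Maximin = 5, Minimax = 5, Saddle: True

Work:
Row minimums: [3, 5] → maximin = 5
Column maximums: [5, 5, 5] → minimax = 5
Saddle point exists! Game value = 5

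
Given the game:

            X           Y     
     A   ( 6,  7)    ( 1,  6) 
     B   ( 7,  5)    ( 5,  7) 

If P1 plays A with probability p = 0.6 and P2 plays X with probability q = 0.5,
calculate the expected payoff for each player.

E[P1] = 4.5, E[P2] = 6.3

Work:
E[P1] = p·q·π₁(A,X) + p·(1-q)·π₁(A,Y) + (1-p)·q·π₁(B,X) + (1-p)·(1-q)·π₁(B,Y)
= 0.6·0.5·6 + 0.6·0.5·1 + 0.4·0.5·7 + 0.4·0.5·5
= 4.5

E[P2] = 6.3 (similar calculation)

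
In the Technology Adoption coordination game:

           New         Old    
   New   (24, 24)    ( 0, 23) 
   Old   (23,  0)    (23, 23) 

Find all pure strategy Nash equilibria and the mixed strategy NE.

Pure NE: (New, New) and (Old, Old); Mixed NE: p = 0.9583, q = 0.9583

Work:
Check pure NE:
(New, New): (24, 24) - no unilateral deviation beneficial
(Old, Old): (23, 23) - no unilateral deviation beneficial
Mixed NE: P1 plays New with p = 0.9583, P2 plays New with q = 0.9583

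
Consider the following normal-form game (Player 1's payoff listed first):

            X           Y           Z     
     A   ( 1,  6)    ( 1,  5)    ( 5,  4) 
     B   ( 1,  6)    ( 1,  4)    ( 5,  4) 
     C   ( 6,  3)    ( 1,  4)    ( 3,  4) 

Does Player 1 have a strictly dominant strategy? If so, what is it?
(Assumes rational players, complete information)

No strictly dominant strategy exists for Player 1

Work:
A strategy strictly dominates another if it gives a strictly higher payoff against every opponent action. Compare each pair of P1's strategies column-by-column:
  A vs B: [1 vs 1, 1 vs 1, 5 vs 5] → A does not strictly dominate B (column X: 1 ≤ 1)
  A vs C: [1 vs 6, 1 vs 1, 5 vs 3] → A does not strictly dominate C (column X: 1 ≤ 6)
  B vs A: [1 vs 1, 1 vs 1, 5 vs 5] → B does not strictly dominate A (column X: 1 ≤ 1)
  B vs C: [1 vs 6, 1 vs 1, 5 vs 3] → B does not strictly dominate C (column X: 1 ≤ 6)
  C vs A: [6 vs 1, 1 vs 1, 3 vs 5] → C does not strictly dominate A (column Y: 1 ≤ 1)
  C vs B: [6 vs 1, 1 vs 1, 3 vs 5] → C does not strictly dominate B (column Y: 1 ≤ 1)
No single strategy strictly dominates all others → no strictly dominant strategy.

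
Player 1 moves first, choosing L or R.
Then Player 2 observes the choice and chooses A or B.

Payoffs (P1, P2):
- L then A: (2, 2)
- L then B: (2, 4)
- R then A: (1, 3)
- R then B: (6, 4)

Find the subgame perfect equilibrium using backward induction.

P1 plays R, P2 plays B after L and B after R; Payoff (6, 4)

Work:
Backward induction:
After L: P2 chooses B → P1 gets 2
After R: P2 chooses B → P1 gets 6
P1 chooses R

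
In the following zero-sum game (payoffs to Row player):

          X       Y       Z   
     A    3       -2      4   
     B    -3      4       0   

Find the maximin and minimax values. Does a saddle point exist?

Maximin = -2, Minimax = 3, Saddle: False

Work:
Row minimums: [-2, -3] → maximin = -2
Column maximums: [3, 4, 4] → minimax = 3
No saddle point (maximin ≠ minimax). Mixed strategy needed.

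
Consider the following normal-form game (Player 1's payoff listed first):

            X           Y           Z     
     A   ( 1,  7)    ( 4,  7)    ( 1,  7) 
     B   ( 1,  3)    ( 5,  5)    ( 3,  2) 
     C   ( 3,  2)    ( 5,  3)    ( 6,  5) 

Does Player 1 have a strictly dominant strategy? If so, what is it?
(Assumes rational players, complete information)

No strictly dominant strategy exists for Player 1

Work:
A strategy strictly dominates another if it gives a strictly higher payoff against every opponent action. Compare each pair of P1's strategies column-by-column:
  A vs B: [1 vs 1, 4 vs 5, 1 vs 3] → A does not strictly dominate B (column X: 1 ≤ 1)
  A vs C: [1 vs 3, 4 vs 5, 1 vs 6] → A does not strictly dominate C (column X: 1 ≤ 3)
  B vs A: [1 vs 1, 5 vs 4, 3 vs 1] → B does not strictly dominate A (column X: 1 ≤ 1)
  B vs C: [1 vs 3, 5 vs 5, 3 vs 6] → B does not strictly dominate C (column X: 1 ≤ 3)
  C vs A: [3 vs 1, 5 vs 4, 6 vs 1] → C strictly dominates A
  C vs B: [3 vs 1, 5 vs 5, 6 vs 3] → C does not strictly dominate B (column Y: 5 ≤ 5)
No single strategy strictly dominates all others → no strictly dominant strategy.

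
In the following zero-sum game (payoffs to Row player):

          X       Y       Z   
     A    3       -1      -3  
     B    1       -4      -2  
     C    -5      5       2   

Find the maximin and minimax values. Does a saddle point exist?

Maximin = -3, Minimax = 2, Saddle: False

Work:
Row minimums: [-3, -4, -5] → maximin = -3
Column maximums: [3, 5, 2] → minimax = 2
No saddle point (maximin ≠ minimax). Mixed strategy needed.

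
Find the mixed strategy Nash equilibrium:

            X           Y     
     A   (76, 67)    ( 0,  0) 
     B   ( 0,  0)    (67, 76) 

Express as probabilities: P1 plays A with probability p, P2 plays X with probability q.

p = 0.5315, q = 0.4685

Work:
Find probabilities that make opponent indifferent:
P2 chooses q to make P1 indifferent between A and B
P1 chooses p to make P2 indifferent between X and Y
Mixed NE: P1 plays (A: 0.5315, B: 0.4685), P2 plays (X: 0.4685, Y: 0.5315)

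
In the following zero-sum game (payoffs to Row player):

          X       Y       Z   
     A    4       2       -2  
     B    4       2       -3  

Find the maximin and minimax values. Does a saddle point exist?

Maximin = -2, Minimax = -2, Saddle: True

Work:
Row minimums: [-2, -3] → maximin = -2
Column maximums: [4, 2, -2] → minimax = -2
Saddle point exists! Game value = -2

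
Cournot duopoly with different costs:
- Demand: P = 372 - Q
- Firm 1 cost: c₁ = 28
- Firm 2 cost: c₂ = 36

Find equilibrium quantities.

q₁* = 117.33, q₂* = 109.33

Work:
Reaction: q₁ = (372 - 28 - q₂)/2
Reaction: q₂ = (372 - 36 - q₁)/2
Solve simultaneously:
q₁* = (372 - 2×28 + 36)/3 = 117.33
q₂* = (372 - 2×36 + 28)/3 = 109.33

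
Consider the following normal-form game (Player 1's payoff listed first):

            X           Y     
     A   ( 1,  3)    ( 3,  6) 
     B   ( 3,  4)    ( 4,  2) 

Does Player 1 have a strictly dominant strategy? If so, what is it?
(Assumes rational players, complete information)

Yes, Player 1's strictly dominant strategy is B

Work:
A strategy strictly dominates another if it gives a strictly higher payoff against every opponent action. Compare each pair of P1's strategies column-by-column:
  A vs B: [1 vs 3, 3 vs 4] → A does not strictly dominate B (column X: 1 ≤ 3)
  B vs A: [3 vs 1, 4 vs 3] → B strictly dominates A
B strictly dominates every other strategy → strictly dominant.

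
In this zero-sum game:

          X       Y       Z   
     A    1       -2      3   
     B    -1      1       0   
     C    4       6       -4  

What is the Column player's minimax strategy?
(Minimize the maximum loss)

Column should play Z, value = 3

Work:
Column player minimizes Row's maximum payoff:
Column X: max payoff to Row = 4
Column Y: max payoff to Row = 6
Column Z: max payoff to Row = 3
Minimum is 3, achieved by column Z.
Minimax strategy: Z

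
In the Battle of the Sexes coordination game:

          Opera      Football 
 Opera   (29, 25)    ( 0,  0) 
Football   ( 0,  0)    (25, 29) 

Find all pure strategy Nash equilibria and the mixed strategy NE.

Pure NE: (Opera, Opera) and (Football, Football); Mixed NE: p = 0.537, q = 0.463

Work:
Check pure NE:
(Opera, Opera): (29, 25) - no unilateral deviation beneficial
(Football, Football): (25, 29) - no unilateral deviation beneficial
Mixed NE: P1 plays Opera with p = 0.537, P2 plays Opera with q = 0.463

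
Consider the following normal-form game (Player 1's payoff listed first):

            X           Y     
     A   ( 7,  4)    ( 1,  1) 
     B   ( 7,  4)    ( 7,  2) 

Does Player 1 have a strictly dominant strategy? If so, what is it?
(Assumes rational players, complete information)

No strictly dominant strategy exists for Player 1

Work:
A strategy strictly dominates another if it gives a strictly higher payoff against every opponent action. Compare each pair of P1's strategies column-by-column:
  A vs B: [7 vs 7, 1 vs 7] → A does not strictly dominate B (column X: 7 ≤ 7)
  B vs A: [7 vs 7, 7 vs 1] → B does not strictly dominate A (column X: 7 ≤ 7)
No single strategy strictly dominates all others → no strictly dominant strategy.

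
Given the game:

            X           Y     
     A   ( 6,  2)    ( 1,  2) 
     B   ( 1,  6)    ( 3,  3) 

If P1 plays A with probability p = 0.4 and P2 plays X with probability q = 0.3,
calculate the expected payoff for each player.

E[P1] = 2.44, E[P2] = 3.14

Work:
E[P1] = p·q·π₁(A,X) + p·(1-q)·π₁(A,Y) + (1-p)·q·π₁(B,X) + (1-p)·(1-q)·π₁(B,Y)
= 0.4·0.3·6 + 0.4·0.7·1 + 0.6·0.3·1 + 0.6·0.7·3
= 2.44

E[P2] = 3.14 (similar calculation)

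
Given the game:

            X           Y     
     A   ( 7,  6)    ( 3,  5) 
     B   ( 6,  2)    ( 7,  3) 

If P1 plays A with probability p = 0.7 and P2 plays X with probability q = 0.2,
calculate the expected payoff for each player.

E[P1] = 4.7, E[P2] = 4.48

Work:
E[P1] = p·q·π₁(A,X) + p·(1-q)·π₁(A,Y) + (1-p)·q·π₁(B,X) + (1-p)·(1-q)·π₁(B,Y)
= 0.7·0.2·7 + 0.7·0.8·3 + 0.3·0.2·6 + 0.3·0.8·7
= 4.7

E[P2] = 4.48 (similar calculation)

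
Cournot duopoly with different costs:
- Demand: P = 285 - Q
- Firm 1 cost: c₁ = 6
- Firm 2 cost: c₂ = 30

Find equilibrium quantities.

q₁* = 101.0, q₂* = 77.0

Work:
Reaction: q₁ = (285 - 6 - q₂)/2
Reaction: q₂ = (285 - 30 - q₁)/2
Solve simultaneously:
q₁* = (285 - 2×6 + 30)/3 = 101.0
q₂* = (285 - 2×30 + 6)/3 = 77.0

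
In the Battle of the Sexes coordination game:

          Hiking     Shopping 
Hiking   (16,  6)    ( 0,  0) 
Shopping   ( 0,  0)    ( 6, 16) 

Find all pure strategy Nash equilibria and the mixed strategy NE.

Pure NE: (Hiking, Hiking) and (Shopping, Shopping); Mixed NE: p = 0.7273, q = 0.2727

Work:
Check pure NE:
(Hiking, Hiking): (16, 6) - no unilateral deviation beneficial
(Shopping, Shopping): (6, 16) - no unilateral deviation beneficial
Mixed NE: P1 plays Hiking with p = 0.7273, P2 plays Hiking with q = 0.2727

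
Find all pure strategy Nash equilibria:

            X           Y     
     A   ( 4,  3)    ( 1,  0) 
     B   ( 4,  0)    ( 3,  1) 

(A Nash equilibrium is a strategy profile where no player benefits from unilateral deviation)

Nash equilibrium: (A, X), (B, Y)

Work:
Best responses:
  P1 vs X: payoffs [4, 4] → best response A/B (payoff 4)
  P1 vs Y: payoffs [1, 3] → best response B (payoff 3)
  P2 vs A: payoffs [3, 0] → best response X (payoff 3)
  P2 vs B: payoffs [0, 1] → best response Y (payoff 1)
Mutual best responses: (A,X), (B,Y) → Nash equilibria.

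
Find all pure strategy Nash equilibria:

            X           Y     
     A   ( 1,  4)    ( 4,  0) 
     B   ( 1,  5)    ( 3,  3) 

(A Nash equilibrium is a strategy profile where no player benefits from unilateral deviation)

Nash equilibrium: (A, X), (B, X)

Work:
Best responses:
  P1 vs X: payoffs [1, 1] → best response A/B (payoff 1)
  P1 vs Y: payoffs [4, 3] → best response A (payoff 4)
  P2 vs A: payoffs [4, 0] → best response X (payoff 4)
  P2 vs B: payoffs [5, 3] → best response X (payoff 5)
Mutual best responses: (A,X), (B,X) → Nash equilibria.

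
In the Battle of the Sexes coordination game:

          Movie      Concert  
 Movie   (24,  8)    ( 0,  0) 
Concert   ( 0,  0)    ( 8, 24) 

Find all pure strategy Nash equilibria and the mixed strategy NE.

Pure NE: (Movie, Movie) and (Concert, Concert); Mixed NE: p = 0.75, q = 0.25

Work:
Check pure NE:
(Movie, Movie): (24, 8) - no unilateral deviation beneficial
(Concert, Concert): (8, 24) - no unilateral deviation beneficial
Mixed NE: P1 plays Movie with p = 0.75, P2 plays Movie with q = 0.25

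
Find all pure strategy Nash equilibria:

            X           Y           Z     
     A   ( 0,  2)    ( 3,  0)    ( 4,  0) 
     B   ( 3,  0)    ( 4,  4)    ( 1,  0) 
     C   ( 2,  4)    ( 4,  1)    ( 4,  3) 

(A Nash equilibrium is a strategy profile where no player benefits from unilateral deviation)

Nash equilibrium: (B, Y)

Work:
Best responses:
  P1 vs X: payoffs [0, 3, 2] → best response B (payoff 3)
  P1 vs Y: payoffs [3, 4, 4] → best response B/C (payoff 4)
  P1 vs Z: payoffs [4, 1, 4] → best response A/C (payoff 4)
  P2 vs A: payoffs [2, 0, 0] → best response X (payoff 2)
  P2 vs B: payoffs [0, 4, 0] → best response Y (payoff 4)
  P2 vs C: payoffs [4, 1, 3] → best response X (payoff 4)
Mutual best responses: (B,Y) → Nash equilibria.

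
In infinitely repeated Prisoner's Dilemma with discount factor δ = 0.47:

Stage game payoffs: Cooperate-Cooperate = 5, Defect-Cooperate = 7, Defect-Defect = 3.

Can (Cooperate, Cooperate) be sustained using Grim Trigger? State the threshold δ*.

δ* = 0.5; since δ = 0.47 < 0.5, cooperation cannot be sustained

Work:
For Grim Trigger:
Cooperate forever: 5/(1-δ)
Defect then punished: 7 + 3·δ/(1-δ)
Need: 5/(1-δ) ≥ 7 + 3·δ/(1-δ)
Solving: δ ≥ (T-R)/(T-P) = (7-5)/(7-3) = 0.5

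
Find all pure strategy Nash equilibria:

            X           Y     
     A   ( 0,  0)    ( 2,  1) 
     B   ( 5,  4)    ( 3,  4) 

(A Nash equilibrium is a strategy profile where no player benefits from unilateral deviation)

Nash equilibrium: (B, X), (B, Y)

Work:
Best responses:
  P1 vs X: payoffs [0, 5] → best response B (payoff 5)
  P1 vs Y: payoffs [2, 3] → best response B (payoff 3)
  P2 vs A: payoffs [0, 1] → best response Y (payoff 1)
  P2 vs B: payoffs [4, 4] → best response X/Y (payoff 4)
Mutual best responses: (B,X), (B,Y) → Nash equilibria.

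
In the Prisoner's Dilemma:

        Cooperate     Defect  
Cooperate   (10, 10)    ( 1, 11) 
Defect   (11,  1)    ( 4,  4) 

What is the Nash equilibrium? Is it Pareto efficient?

(Defect, Defect) is NE; not Pareto efficient

Work:
Defect dominates Cooperate for both players:
If P2 cooperates: Defect (11) > Cooperate (10)
If P2 defects: Defect (4) > Cooperate (1)
NE: (Defect, Defect) with payoff (4, 4)
But (Cooperate, Cooperate) = (10, 10) Pareto dominates (4, 4)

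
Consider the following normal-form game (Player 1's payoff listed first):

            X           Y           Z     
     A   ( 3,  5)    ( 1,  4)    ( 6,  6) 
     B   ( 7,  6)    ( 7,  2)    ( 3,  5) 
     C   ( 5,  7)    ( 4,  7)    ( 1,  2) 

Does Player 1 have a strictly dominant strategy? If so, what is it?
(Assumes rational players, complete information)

No strictly dominant strategy exists for Player 1

Work:
A strategy strictly dominates another if it gives a strictly higher payoff against every opponent action. Compare each pair of P1's strategies column-by-column:
  A vs B: [3 vs 7, 1 vs 7, 6 vs 3] → A does not strictly dominate B (column X: 3 ≤ 7)
  A vs C: [3 vs 5, 1 vs 4, 6 vs 1] → A does not strictly dominate C (column X: 3 ≤ 5)
  B vs A: [7 vs 3, 7 vs 1, 3 vs 6] → B does not strictly dominate A (column Z: 3 ≤ 6)
  B vs C: [7 vs 5, 7 vs 4, 3 vs 1] → B strictly dominates C
  C vs A: [5 vs 3, 4 vs 1, 1 vs 6] → C does not strictly dominate A (column Z: 1 ≤ 6)
  C vs B: [5 vs 7, 4 vs 7, 1 vs 3] → C does not strictly dominate B (column X: 5 ≤ 7)
No single strategy strictly dominates all others → no strictly dominant strategy.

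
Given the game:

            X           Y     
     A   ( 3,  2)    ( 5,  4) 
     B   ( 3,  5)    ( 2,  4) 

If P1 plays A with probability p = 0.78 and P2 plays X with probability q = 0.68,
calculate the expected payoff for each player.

E[P1] = 3.4288, E[P2] = 3.0888

Work:
E[P1] = p·q·π₁(A,X) + p·(1-q)·π₁(A,Y) + (1-p)·q·π₁(B,X) + (1-p)·(1-q)·π₁(B,Y)
= 0.78·0.68·3 + 0.78·0.32·5 + 0.22·0.68·3 + 0.22·0.32·2
= 3.4288

E[P2] = 3.0888 (similar calculation)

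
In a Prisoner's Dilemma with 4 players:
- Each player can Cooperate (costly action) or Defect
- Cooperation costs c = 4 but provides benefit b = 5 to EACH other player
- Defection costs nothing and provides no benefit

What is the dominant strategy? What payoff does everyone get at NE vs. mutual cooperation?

Dominant: Defect; NE payoff = 0; Coop payoff = 11

Work:
Defect dominates (saves cost c = 4, benefit to others is external)
NE: All defect → everyone gets 0
If all cooperate: each receives (3)×5 - 4 = 11
Social dilemma: 11 > 0 but NE gives 0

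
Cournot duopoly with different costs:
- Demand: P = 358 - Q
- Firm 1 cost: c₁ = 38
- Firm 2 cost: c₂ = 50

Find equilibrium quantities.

q₁* = 110.67, q₂* = 98.67

Work:
Reaction: q₁ = (358 - 38 - q₂)/2
Reaction: q₂ = (358 - 50 - q₁)/2
Solve simultaneously:
q₁* = (358 - 2×38 + 50)/3 = 110.67
q₂* = (358 - 2×50 + 38)/3 = 98.67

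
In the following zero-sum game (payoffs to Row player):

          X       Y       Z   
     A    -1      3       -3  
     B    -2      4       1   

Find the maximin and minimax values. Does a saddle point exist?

Maximin = -2, Minimax = -1, Saddle: False

Work:
Row minimums: [-3, -2] → maximin = -2
Column maximums: [-1, 4, 1] → minimax = -1
No saddle point (maximin ≠ minimax). Mixed strategy needed.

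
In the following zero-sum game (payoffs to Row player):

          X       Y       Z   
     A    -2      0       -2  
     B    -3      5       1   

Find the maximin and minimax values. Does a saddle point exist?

Maximin = -2, Minimax = -2, Saddle: True

Work:
Row minimums: [-2, -3] → maximin = -2
Column maximums: [-2, 5, 1] → minimax = -2
Saddle point exists! Game value = -2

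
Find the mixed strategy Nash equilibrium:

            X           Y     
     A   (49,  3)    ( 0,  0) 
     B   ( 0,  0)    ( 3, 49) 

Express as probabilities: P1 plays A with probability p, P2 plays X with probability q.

p = 0.9423, q = 0.0577

Work:
Find probabilities that make opponent indifferent:
P2 chooses q to make P1 indifferent between A and B
P1 chooses p to make P2 indifferent between X and Y
Mixed NE: P1 plays (A: 0.9423, B: 0.0577), P2 plays (X: 0.0577, Y: 0.9423)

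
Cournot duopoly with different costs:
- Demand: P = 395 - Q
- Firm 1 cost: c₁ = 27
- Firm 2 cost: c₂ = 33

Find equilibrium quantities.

q₁* = 124.67, q₂* = 118.67

Work:
Reaction: q₁ = (395 - 27 - q₂)/2
Reaction: q₂ = (395 - 33 - q₁)/2
Solve simultaneously:
q₁* = (395 - 2×27 + 33)/3 = 124.67
q₂* = (395 - 2×33 + 27)/3 = 118.67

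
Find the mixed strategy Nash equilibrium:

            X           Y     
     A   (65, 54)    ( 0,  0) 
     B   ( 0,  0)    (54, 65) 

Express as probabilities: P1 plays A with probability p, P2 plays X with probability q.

p = 0.5462, q = 0.4538

Work:
Find probabilities that make opponent indifferent:
P2 chooses q to make P1 indifferent between A and B
P1 chooses p to make P2 indifferent between X and Y
Mixed NE: P1 plays (A: 0.5462, B: 0.4538), P2 plays (X: 0.4538, Y: 0.5462)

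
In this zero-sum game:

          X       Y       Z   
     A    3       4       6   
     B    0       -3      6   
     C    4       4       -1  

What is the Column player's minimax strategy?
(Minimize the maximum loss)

Column should play X or Y (all achieve the minimum), value = 4

Work:
Column player minimizes Row's maximum payoff:
Column X: max payoff to Row = 4
Column Y: max payoff to Row = 4
Column Z: max payoff to Row = 6
Minimum is 4, achieved by columns X, Y (tied).
Each of X or Y is a minimax strategy.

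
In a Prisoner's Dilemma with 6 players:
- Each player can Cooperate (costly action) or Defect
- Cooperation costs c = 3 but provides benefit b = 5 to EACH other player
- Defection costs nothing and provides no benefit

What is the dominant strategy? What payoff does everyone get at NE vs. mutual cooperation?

Dominant: Defect; NE payoff = 0; Coop payoff = 22

Work:
Defect dominates (saves cost c = 3, benefit to others is external)
NE: All defect → everyone gets 0
If all cooperate: each receives (5)×5 - 3 = 22
Social dilemma: 22 > 0 but NE gives 0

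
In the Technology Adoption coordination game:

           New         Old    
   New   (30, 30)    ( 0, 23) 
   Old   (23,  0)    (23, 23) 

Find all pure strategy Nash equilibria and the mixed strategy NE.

Pure NE: (New, New) and (Old, Old); Mixed NE: p = 0.7667, q = 0.7667

Work:
Check pure NE:
(New, New): (30, 30) - no unilateral deviation beneficial
(Old, Old): (23, 23) - no unilateral deviation beneficial
Mixed NE: P1 plays New with p = 0.7667, P2 plays New with q = 0.7667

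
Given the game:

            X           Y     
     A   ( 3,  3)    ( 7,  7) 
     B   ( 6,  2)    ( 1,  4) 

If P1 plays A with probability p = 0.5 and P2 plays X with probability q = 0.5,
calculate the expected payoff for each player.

E[P1] = 4.25, E[P2] = 4.0

Work:
E[P1] = p·q·π₁(A,X) + p·(1-q)·π₁(A,Y) + (1-p)·q·π₁(B,X) + (1-p)·(1-q)·π₁(B,Y)
= 0.5·0.5·3 + 0.5·0.5·7 + 0.5·0.5·6 + 0.5·0.5·1
= 4.25

E[P2] = 4.0 (similar calculation)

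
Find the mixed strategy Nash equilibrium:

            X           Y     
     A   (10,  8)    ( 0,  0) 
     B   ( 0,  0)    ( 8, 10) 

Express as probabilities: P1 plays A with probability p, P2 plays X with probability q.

p = 0.5556, q = 0.4444

Work:
Find probabilities that make opponent indifferent:
P2 chooses q to make P1 indifferent between A and B
P1 chooses p to make P2 indifferent between X and Y
Mixed NE: P1 plays (A: 0.5556, B: 0.4444), P2 plays (X: 0.4444, Y: 0.5556)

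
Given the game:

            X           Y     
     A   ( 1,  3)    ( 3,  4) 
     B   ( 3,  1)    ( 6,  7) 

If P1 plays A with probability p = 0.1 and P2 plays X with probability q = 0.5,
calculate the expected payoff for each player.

E[P1] = 4.25, E[P2] = 3.95

Work:
E[P1] = p·q·π₁(A,X) + p·(1-q)·π₁(A,Y) + (1-p)·q·π₁(B,X) + (1-p)·(1-q)·π₁(B,Y)
= 0.1·0.5·1 + 0.1·0.5·3 + 0.9·0.5·3 + 0.9·0.5·6
= 4.25

E[P2] = 3.95 (similar calculation)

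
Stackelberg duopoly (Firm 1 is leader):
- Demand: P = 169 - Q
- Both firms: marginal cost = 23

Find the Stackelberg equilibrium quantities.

q₁* (leader) = 73.0, q₂* (follower) = 36.5

Work:
Follower's reaction: q₂ = (a - c - q₁)/2
Leader substitutes: π₁ = q₁·(a - q₁ - (a-c-q₁)/2 - c)
FOC: q₁* = (169 - 23)/2 = 73.00
Then: q₂* = (169 - 23 - 73.0)/2 = 36.50
Leader has first-mover advantage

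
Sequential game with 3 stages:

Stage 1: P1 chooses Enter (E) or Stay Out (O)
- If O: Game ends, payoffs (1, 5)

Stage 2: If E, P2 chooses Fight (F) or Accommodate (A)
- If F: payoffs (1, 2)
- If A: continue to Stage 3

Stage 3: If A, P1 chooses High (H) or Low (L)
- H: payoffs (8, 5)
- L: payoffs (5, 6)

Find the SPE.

SPE: (E, A, H); Outcome (8, 5)

Work:
Stage 3: P1 chooses H (8 vs 5)
Stage 2: P2: F->2, A->5 (anticipating H). Choose A
Stage 1: P1: O->1, E->8 (anticipating A, H). Choose E
SPE path: E -> A -> H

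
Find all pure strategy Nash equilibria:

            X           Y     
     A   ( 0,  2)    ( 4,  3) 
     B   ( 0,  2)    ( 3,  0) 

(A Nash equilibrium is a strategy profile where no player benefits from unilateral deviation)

Nash equilibrium: (A, Y), (B, X)

Work:
Best responses:
  P1 vs X: payoffs [0, 0] → best response A/B (payoff 0)
  P1 vs Y: payoffs [4, 3] → best response A (payoff 4)
  P2 vs A: payoffs [2, 3] → best response Y (payoff 3)
  P2 vs B: payoffs [2, 0] → best response X (payoff 2)
Mutual best responses: (A,Y), (B,X) → Nash equilibria.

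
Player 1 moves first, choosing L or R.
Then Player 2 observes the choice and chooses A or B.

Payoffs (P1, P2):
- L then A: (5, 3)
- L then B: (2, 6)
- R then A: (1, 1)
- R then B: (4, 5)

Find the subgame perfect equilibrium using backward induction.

P1 plays R, P2 plays B after L and B after R; Payoff (4, 5)

Work:
Backward induction:
After L: P2 chooses B → P1 gets 2
After R: P2 chooses B → P1 gets 4
P1 chooses R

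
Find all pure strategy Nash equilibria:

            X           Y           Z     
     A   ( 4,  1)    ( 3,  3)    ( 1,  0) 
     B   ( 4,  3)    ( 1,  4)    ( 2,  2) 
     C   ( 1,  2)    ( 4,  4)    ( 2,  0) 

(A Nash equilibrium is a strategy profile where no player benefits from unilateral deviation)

Nash equilibrium: (C, Y)

Work:
Best responses:
  P1 vs X: payoffs [4, 4, 1] → best response A/B (payoff 4)
  P1 vs Y: payoffs [3, 1, 4] → best response C (payoff 4)
  P1 vs Z: payoffs [1, 2, 2] → best response B/C (payoff 2)
  P2 vs A: payoffs [1, 3, 0] → best response Y (payoff 3)
  P2 vs B: payoffs [3, 4, 2] → best response Y (payoff 4)
  P2 vs C: payoffs [2, 4, 0] → best response Y (payoff 4)
Mutual best responses: (C,Y) → Nash equilibria.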